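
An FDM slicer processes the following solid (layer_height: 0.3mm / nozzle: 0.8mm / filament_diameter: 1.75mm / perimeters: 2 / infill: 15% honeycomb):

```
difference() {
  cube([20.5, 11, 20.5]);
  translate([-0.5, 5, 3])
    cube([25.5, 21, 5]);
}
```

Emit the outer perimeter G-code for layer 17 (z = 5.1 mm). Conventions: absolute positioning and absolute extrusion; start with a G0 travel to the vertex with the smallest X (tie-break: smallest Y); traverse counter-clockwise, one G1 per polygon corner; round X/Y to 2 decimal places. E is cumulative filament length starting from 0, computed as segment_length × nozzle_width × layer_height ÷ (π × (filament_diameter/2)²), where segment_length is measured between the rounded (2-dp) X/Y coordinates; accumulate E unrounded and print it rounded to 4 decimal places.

G0 X0.00 Y0.00 Z5.10
G1 X20.50 Y0.00 E2.0455
G1 X20.50 Y5.00 E2.5444
G1 X0.00 Y5.00 E4.5899
G1 X0.00 Y0.00 E5.0888

At z = 5.1 mm: the cube (footprint 20.5×11) is included at this height; the 25.5×21 cube at (-0.5, 5) contributes its full rectangle; Subtracting the remaining from the first: starting from the 20.5×11 cube, the 25.5×21 cube at (-0.5, 5) partially overlaps it — only the 123.00 mm² overlap (of its 535.50 mm²) is removed, clipping the outline — 1 connected region. The outline is a single polygon with 4 vertices. Extrusion per mm of travel: 0.8 × 0.3 / (π × 0.875²) = 0.099780. Accumulating E over each segment gives final E = 5.0888.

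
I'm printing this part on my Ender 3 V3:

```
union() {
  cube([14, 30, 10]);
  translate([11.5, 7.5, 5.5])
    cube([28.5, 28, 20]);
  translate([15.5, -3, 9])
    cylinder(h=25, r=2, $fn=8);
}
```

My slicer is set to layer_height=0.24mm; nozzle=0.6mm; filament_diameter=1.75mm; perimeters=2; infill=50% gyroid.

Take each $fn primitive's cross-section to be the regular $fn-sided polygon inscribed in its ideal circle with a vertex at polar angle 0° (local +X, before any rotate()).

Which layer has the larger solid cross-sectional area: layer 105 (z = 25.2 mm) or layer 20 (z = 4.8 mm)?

layer 105 (z = 25.2 mm)

Layer 105 (z = 25.2): the cube does not reach this height (z outside [0, 10]); the cube at (11.5, 7.5) (footprint 28.5×28) is included at this height (area 798.00 mm²); the r=2 cylinder at (15.5, -3) contributes a regular 8-gon of circumradius 2 (area = (8/2)·2.000²·sin(360°/8) = 11.31 mm²); Merging all regions: the 2 present regions are separate (no shared area or edge), so areas and boundary lengths simply add and each stays a separate island — area = 809.31 mm². So its area = 809.31 mm². Layer 20 (z = 4.8): the cube is present — its section is the full 14×30 rectangle (area 420.00 mm²); the cube at (11.5, 7.5) does not reach this height (z outside [5.5, 25.5]); the cylinder at (15.5, -3) does not reach this height (z outside [9, 34]); Merging all regions: only the 14×30 cube is present, so the union is just that shape — area = 420.00 mm². So its area = 420.00 mm². Layer 105 is larger (809.31 vs 420.00 mm²).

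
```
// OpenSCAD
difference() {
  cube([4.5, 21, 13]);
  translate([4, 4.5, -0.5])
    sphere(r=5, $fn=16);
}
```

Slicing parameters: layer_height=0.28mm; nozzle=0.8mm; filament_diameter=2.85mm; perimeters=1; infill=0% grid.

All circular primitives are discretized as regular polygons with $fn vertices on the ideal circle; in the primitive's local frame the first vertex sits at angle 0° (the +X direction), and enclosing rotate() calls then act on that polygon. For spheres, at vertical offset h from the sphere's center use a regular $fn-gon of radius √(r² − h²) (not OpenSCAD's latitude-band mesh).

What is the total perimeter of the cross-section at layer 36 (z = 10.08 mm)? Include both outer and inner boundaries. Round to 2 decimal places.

At z = 10.08 mm: the 4.5×21 cube contributes its full rectangle (perimeter 51.00 mm); the sphere at (4, 4.5) is not intersected at this z (|z−center|=10.580 > r=5); After the difference (first − rest): none of the subtracted shapes is present at this height, so the 4.5×21 cube is unchanged — boundary = 51.00 mm. Overall, the cross-section is a single solid region. Total boundary length (outer) = 51.00 mm.

51.00 mm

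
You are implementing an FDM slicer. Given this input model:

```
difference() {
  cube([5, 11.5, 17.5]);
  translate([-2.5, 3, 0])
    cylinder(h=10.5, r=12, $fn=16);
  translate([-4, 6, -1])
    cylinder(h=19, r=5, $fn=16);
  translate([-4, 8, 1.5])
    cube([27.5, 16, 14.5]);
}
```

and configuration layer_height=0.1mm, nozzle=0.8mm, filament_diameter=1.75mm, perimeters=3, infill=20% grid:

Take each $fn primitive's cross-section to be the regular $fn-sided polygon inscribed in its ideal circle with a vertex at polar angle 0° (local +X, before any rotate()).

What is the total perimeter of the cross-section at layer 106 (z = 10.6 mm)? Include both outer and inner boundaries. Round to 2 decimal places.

At z = 10.6 mm: the cube (footprint 5×11.5) is included at this height (perimeter 33.00 mm); the cylinder at (-2.5, 3) is absent (z outside [0, 10.5]); the cylinder at (-4, 6): section is a regular 16-gon, circumradius r=5 (perimeter = 2·16·5.000·sin(180°/16) = 31.21 mm); the 27.5×16 cube at (-4, 8) contributes its full rectangle (perimeter 87.00 mm); Taking the first minus the rest: starting from the 5×11.5 cube, the r=5 cylinder at (-4, 6) partially overlaps it — only the 3.67 mm² overlap (of its 76.54 mm²) is removed, clipping the outline; the 27.5×16 cube at (-4, 8) partially overlaps it — only the 17.26 mm² overlap (of its 440.00 mm²) is removed, clipping the outline — boundary = 25.72 mm. Overall, the cross-section is a single solid region. Total boundary length (outer) = 25.72 mm.

25.72 mm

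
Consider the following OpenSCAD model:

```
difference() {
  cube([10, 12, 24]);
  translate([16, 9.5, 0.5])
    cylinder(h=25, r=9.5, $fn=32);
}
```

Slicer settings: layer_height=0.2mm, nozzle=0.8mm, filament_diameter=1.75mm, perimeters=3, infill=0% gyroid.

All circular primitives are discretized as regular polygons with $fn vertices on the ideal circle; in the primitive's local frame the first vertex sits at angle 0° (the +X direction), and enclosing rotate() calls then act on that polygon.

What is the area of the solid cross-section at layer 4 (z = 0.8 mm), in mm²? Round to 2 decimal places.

At z = 0.8 mm: the 10×12 cube contributes its full rectangle (area 120.00 mm²); the cylinder at (16, 9.5): section is a regular 32-gon, circumradius r=9.5 (area = (32/2)·9.500²·sin(360°/32) = 281.71 mm²); Subtracting the remaining from the first: starting from the 10×12 cube (120.00 mm²), the r=9.5 cylinder at (16, 9.5) partially overlaps it — only the 26.08 mm² overlap (of its 281.71 mm²) is removed, clipping the outline — area = 93.92 mm². Overall, the cross-section is a single solid region. Net area = 93.92 mm².

93.92 mm²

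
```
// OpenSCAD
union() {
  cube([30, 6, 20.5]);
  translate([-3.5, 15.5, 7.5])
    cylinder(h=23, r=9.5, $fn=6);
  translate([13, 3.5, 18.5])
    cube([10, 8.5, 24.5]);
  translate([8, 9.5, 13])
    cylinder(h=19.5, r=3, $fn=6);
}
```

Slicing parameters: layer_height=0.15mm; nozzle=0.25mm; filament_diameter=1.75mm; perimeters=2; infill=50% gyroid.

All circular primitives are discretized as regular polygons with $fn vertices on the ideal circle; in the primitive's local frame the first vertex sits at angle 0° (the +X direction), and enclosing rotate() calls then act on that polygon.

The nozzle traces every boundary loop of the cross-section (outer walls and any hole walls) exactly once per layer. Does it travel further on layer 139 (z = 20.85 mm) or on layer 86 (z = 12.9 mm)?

Layer 139 (z = 20.85): the cube does not reach this height (z outside [0, 20.5]); the r=9.5 cylinder at (-3.5, 15.5) contributes a regular 6-gon of circumradius 9.5 (perimeter = 2·6·9.500·sin(180°/6) = 57.00 mm); the 10×8.5 cube at (13, 3.5) contributes its full rectangle (perimeter 37.00 mm); the cylinder at (8, 9.5): section is a regular 6-gon, circumradius r=3 (perimeter = 2·6·3.000·sin(180°/6) = 18.00 mm); Taking the union: the 3 present regions are separate (no shared area or edge), so areas and boundary lengths simply add and each stays a separate island — boundary = 112.00 mm. So its perimeter = 112.00 mm. Layer 86 (z = 12.9): the cube (footprint 30×6) is included at this height (perimeter 72.00 mm); the r=9.5 cylinder at (-3.5, 15.5) contributes a regular 6-gon of circumradius 9.5 (perimeter = 2·6·9.500·sin(180°/6) = 57.00 mm); the cube at (13, 3.5) is not intersected at this z (z outside [18.5, 43]); the cylinder at (8, 9.5) is absent (z outside [13, 32.5]); Taking the union: the 2 present regions are separate (no shared area or edge), so areas and boundary lengths simply add and each stays a separate island — boundary = 129.00 mm. So its perimeter = 129.00 mm. Layer 86 is larger (129.00 vs 112.00 mm).

layer 86 (z = 12.9 mm)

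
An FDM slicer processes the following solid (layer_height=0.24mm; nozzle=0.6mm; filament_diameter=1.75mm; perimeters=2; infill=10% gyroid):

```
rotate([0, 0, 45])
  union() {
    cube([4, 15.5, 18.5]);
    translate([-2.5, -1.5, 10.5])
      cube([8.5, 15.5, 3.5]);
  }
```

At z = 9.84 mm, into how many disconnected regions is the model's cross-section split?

At z = 9.84 mm: the cube (footprint 4×15.5) is included at this height; the cube at (-2.5, -1.5) is not intersected at this z (z outside [10.5, 14]); Taking the union: only the 4×15.5 cube is present, so the union is just that shape — 1 connected region; (whole slice rotated 45° about Z — lengths, areas and connectivity unchanged). The result has 1 disconnected region.

1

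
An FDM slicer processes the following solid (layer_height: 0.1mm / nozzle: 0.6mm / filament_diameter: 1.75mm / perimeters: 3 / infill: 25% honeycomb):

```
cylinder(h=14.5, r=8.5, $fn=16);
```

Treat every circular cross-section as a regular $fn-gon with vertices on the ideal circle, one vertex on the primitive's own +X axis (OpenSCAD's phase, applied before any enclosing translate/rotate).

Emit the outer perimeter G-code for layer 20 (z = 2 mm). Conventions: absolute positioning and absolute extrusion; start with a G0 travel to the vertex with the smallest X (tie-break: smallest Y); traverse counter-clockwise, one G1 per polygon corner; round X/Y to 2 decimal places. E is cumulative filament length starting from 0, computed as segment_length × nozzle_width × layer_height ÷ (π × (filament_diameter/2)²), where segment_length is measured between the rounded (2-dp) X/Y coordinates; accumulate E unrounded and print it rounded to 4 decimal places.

At z = 2 mm: the cylinder: section is a regular 16-gon, circumradius r=8.5. The outline is a single polygon with 16 vertices. Extrusion per mm of travel: 0.6 × 0.1 / (π × 0.875²) = 0.024945. Accumulating E over each segment gives final E = 1.3234.

G0 X-8.50 Y0.00 Z2.00
G1 X-7.85 Y-3.25 E0.0827
G1 X-6.01 Y-6.01 E0.1654
G1 X-3.25 Y-7.85 E0.2482
G1 X0.00 Y-8.50 E0.3308
G1 X3.25 Y-7.85 E0.4135
G1 X6.01 Y-6.01 E0.4963
G1 X7.85 Y-3.25 E0.5790
G1 X8.50 Y0.00 E0.6617
G1 X7.85 Y3.25 E0.7444
G1 X6.01 Y6.01 E0.8271
G1 X3.25 Y7.85 E0.9099
G1 X0.00 Y8.50 E0.9925
G1 X-3.25 Y7.85 E1.0752
G1 X-6.01 Y6.01 E1.1580
G1 X-7.85 Y3.25 E1.2407
G1 X-8.50 Y0.00 E1.3234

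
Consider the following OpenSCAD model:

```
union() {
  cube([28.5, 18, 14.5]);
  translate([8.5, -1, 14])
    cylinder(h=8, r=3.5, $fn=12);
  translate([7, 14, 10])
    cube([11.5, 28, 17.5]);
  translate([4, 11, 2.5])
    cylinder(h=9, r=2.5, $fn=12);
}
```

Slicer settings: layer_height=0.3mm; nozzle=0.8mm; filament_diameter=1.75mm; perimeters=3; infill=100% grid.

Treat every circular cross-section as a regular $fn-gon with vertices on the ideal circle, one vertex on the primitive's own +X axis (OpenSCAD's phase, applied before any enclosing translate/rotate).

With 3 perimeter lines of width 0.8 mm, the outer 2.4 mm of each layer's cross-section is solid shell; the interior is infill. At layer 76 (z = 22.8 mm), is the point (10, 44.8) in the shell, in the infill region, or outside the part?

outside

At z = 22.8 mm: the cube is absent (z outside [0, 14.5]); the cylinder at (8.5, -1) is absent (z outside [14, 22]); the 11.5×28 cube at (7, 14) contributes its full rectangle; the cylinder at (4, 11) is absent (z outside [2.5, 11.5]); Taking the union: only the 11.5×28 cube at (7, 14) is present, so the union is just that shape — 1 connected region. Overall, the cross-section is a single solid region. The nearest boundary edge runs (18.50, 42.00)→(7.00, 42.00); distance from the point to it = 2.80 mm. The point is not inside any of the regions above, so it lies outside the cross-section (2.80 mm from the nearest boundary).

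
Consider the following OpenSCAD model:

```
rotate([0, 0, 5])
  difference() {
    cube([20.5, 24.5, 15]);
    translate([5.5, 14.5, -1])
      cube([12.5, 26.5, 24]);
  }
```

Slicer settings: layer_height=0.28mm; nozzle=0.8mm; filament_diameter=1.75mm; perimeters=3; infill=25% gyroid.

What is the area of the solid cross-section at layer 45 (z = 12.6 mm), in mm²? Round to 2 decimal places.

At z = 12.6 mm: the 20.5×24.5 cube contributes its full rectangle (area 502.25 mm²); the 12.5×26.5 cube at (5.5, 14.5) contributes its full rectangle (area 331.25 mm²); After the difference (first − rest): starting from the 20.5×24.5 cube (502.25 mm²), the 12.5×26.5 cube at (5.5, 14.5) partially overlaps it — only the 125.00 mm² overlap (of its 331.25 mm²) is removed, clipping the outline — area = 377.25 mm²; (rotated 5° about Z; rotation is an isometry so areas/perimeters/island counts are preserved). Overall, the cross-section is a single solid region. Net area = 377.25 mm².

377.25 mm²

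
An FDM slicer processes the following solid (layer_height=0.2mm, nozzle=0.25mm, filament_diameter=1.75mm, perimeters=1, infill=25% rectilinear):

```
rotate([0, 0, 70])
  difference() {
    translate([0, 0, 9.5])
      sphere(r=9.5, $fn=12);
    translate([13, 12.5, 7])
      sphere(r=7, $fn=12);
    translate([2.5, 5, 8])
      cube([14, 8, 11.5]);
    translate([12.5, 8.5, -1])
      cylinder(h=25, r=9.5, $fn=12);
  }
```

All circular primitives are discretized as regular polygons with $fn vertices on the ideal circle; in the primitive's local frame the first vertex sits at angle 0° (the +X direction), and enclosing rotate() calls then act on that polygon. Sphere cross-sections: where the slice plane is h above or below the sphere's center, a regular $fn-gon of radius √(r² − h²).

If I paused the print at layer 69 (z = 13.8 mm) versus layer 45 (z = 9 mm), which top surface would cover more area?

Layer 69 (z = 13.8): the sphere: section is a regular 12-gon, circumradius = √(r²−h²) = √(9.5²−4.3²) = 8.471 (area = (12/2)·8.471²·sin(360°/12) = 215.28 mm²); the r=7 sphere at (13, 12.5) contributes a regular 12-gon of circumradius √(7²−6.8²) = 1.661 (area = (12/2)·1.661²·sin(360°/12) = 8.28 mm²); the cube at (2.5, 5) (footprint 14×8) is included at this height (area 112.00 mm²); the r=9.5 cylinder at (12.5, 8.5) contributes a regular 12-gon of circumradius 9.5 (area = (12/2)·9.500²·sin(360°/12) = 270.75 mm²); Taking the first minus the rest: starting from the r=9.5 sphere (215.28 mm²), the r=7 sphere at (13, 12.5) misses the remaining region (no effect); the 14×8 cube at (2.5, 5) partially overlaps it — only the 7.19 mm² overlap (of its 112.00 mm²) is removed, clipping the outline; the r=9.5 cylinder at (12.5, 8.5) partially overlaps it — only the 10.52 mm² overlap (of its 270.75 mm²) is removed, clipping the outline — area = 197.58 mm²; (whole slice rotated 70° about Z — lengths, areas and connectivity unchanged). So its area = 197.58 mm². Layer 45 (z = 9): the sphere: section is a regular 12-gon, circumradius = √(r²−h²) = √(9.5²−0.5²) = 9.487 (area = (12/2)·9.487²·sin(360°/12) = 270.00 mm²); the r=7 sphere at (13, 12.5) slices to a regular 12-gon of circumradius 6.708 (√(r²−h²) with h=2 from center) (area = (12/2)·6.708²·sin(360°/12) = 135.00 mm²); the 14×8 cube at (2.5, 5) contributes its full rectangle (area 112.00 mm²); the cylinder at (12.5, 8.5): section is a regular 12-gon, circumradius r=9.5 (area = (12/2)·9.500²·sin(360°/12) = 270.75 mm²); Taking the first minus the rest: starting from the r=9.5 sphere (270.00 mm²), the r=7 sphere at (13, 12.5) misses the remaining region (no effect); the 14×8 cube at (2.5, 5) partially overlaps it — only the 13.06 mm² overlap (of its 112.00 mm²) is removed, clipping the outline; the r=9.5 cylinder at (12.5, 8.5) partially overlaps it — only the 15.84 mm² overlap (of its 270.75 mm²) is removed, clipping the outline — area = 241.10 mm²; (rotated 70° about Z; rotation is an isometry so areas/perimeters/island counts are preserved). So its area = 241.10 mm². Layer 45 is larger (241.10 vs 197.58 mm²).

layer 45 (z = 9 mm)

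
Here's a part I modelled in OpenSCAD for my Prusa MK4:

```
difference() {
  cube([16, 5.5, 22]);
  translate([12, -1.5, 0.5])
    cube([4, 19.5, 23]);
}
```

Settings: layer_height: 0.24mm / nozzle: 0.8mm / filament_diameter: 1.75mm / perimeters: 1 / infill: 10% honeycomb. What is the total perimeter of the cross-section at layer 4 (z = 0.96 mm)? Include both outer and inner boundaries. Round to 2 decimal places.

35.00 mm

At z = 0.96 mm: the 16×5.5 cube contributes its full rectangle (perimeter 43.00 mm); the cube at (12, -1.5) (footprint 4×19.5) is included at this height (perimeter 47.00 mm); Subtracting the remaining from the first: starting from the 16×5.5 cube, the 4×19.5 cube at (12, -1.5) partially overlaps it — only the 22.00 mm² overlap (of its 78.00 mm²) is removed, clipping the outline — boundary = 35.00 mm. Overall, the cross-section is a single solid region. Total boundary length (outer) = 35.00 mm.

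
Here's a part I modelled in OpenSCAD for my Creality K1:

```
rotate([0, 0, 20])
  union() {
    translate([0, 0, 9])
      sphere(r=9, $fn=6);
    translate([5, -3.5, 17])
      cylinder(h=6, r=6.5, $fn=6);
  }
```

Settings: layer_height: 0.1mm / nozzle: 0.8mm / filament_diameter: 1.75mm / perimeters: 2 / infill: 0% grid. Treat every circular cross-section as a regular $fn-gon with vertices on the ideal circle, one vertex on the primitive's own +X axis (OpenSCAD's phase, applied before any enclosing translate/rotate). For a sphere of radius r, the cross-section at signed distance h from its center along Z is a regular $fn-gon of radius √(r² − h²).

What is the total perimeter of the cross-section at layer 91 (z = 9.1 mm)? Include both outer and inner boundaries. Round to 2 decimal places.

54.00 mm

At z = 9.1 mm: the r=9 sphere contributes a regular 6-gon of circumradius √(9²−0.1²) = 8.999 (perimeter = 2·6·8.999·sin(180°/6) = 54.00 mm); the cylinder at (5, -3.5) is absent (z outside [17, 23]); Merging all regions: only the r=9 sphere is present, so the union is just that shape — boundary = 54.00 mm; (whole slice rotated 20° about Z — lengths, areas and connectivity unchanged). Overall, the cross-section is a single solid region. Total boundary length (outer) = 54.00 mm.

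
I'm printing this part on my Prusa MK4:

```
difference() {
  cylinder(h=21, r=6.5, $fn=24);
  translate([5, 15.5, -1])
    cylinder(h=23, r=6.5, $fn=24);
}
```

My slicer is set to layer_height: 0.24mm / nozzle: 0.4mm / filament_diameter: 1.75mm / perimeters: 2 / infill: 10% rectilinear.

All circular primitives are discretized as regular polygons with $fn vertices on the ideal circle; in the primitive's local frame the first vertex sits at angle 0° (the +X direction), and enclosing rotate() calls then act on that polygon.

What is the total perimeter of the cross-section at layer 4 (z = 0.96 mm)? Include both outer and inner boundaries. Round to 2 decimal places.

40.72 mm

At z = 0.96 mm: the r=6.5 cylinder gives a regular 24-gon of circumradius 6.5 (constant along its height) (perimeter = 2·24·6.500·sin(180°/24) = 40.72 mm); the cylinder at (5, 15.5): section is a regular 24-gon, circumradius r=6.5 (perimeter = 2·24·6.500·sin(180°/24) = 40.72 mm); Taking the first minus the rest: starting from the r=6.5 cylinder, the r=6.5 cylinder at (5, 15.5) misses the remaining region (no effect) — boundary = 40.72 mm. Overall, the cross-section is a single solid region. Total boundary length (outer) = 40.72 mm.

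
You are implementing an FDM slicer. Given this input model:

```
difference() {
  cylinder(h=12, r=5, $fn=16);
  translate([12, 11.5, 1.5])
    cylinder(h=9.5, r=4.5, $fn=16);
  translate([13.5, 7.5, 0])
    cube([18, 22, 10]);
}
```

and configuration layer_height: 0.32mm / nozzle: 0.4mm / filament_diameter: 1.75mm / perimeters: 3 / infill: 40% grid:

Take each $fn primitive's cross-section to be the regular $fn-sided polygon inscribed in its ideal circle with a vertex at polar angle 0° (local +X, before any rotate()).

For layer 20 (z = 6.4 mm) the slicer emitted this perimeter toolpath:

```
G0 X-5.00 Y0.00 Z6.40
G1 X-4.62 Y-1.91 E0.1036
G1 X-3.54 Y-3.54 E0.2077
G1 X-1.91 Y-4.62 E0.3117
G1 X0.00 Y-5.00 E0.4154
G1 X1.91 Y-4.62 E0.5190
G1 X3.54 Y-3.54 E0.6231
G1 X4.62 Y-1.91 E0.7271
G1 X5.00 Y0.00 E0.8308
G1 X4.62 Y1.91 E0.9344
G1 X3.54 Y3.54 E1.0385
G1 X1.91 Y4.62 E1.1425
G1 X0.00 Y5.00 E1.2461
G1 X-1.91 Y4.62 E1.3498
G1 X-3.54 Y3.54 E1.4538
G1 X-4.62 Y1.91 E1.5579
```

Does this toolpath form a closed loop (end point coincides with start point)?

Start point (G0): (-5.00, 0.00). End point (last G1): the path does not return to the start — open.

no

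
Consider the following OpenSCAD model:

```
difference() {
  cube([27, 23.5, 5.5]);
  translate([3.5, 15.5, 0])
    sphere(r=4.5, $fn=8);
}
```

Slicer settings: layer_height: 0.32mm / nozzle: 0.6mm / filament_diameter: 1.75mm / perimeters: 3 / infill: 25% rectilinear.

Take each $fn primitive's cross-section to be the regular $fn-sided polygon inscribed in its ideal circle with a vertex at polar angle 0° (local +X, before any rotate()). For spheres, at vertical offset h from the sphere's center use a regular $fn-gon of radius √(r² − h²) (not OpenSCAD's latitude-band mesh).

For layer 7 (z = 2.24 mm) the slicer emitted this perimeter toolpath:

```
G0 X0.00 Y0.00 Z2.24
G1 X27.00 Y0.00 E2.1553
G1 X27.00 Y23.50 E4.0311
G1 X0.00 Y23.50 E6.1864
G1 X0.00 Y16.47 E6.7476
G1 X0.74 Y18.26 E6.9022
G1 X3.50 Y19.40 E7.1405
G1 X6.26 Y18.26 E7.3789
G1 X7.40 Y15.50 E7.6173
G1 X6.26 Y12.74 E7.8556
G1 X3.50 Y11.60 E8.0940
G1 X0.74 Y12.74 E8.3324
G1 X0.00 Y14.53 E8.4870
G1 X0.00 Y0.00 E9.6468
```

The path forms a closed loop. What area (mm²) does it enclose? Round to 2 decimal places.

591.83 mm²

Apply the shoelace formula to the sequence of (X, Y) vertices; enclosed area = 591.83 mm².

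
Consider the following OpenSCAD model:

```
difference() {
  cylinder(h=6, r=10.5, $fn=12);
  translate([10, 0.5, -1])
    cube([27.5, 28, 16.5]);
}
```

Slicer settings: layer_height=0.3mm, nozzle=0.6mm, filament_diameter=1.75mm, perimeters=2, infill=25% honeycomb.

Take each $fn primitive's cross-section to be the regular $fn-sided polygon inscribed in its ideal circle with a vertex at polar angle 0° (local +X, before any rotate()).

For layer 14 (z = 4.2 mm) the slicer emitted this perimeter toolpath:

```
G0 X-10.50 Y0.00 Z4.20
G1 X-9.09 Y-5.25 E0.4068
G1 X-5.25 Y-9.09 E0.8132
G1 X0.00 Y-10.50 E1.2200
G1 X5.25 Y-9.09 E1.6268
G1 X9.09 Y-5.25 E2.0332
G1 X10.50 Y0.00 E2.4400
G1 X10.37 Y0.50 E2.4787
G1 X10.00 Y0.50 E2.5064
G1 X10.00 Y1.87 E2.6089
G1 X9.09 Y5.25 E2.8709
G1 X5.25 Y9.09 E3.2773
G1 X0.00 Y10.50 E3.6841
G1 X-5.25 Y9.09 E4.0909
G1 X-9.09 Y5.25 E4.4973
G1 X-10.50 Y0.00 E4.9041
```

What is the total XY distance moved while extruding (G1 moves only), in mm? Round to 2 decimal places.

Sum the Euclidean lengths of each G1 segment: total = 65.53 mm.

65.53 mm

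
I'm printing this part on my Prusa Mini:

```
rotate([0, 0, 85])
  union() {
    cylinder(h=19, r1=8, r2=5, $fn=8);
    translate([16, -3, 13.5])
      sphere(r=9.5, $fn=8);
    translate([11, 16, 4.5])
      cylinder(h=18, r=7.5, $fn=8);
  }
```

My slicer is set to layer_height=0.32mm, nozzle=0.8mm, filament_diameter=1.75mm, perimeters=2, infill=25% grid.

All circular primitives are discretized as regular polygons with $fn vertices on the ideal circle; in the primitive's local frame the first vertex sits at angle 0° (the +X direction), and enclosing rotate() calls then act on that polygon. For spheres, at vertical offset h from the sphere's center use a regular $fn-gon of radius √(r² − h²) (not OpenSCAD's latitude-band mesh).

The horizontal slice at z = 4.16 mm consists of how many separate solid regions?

2

At z = 4.16 mm: the cone contributes a regular 8-gon of circumradius 7.343 (interpolated between r1=8 and r2=5 at t=0.219); the sphere at (16, -3): section is a regular 8-gon, circumradius = √(r²−h²) = √(9.5²−9.34²) = 1.736; the cylinder at (11, 16) does not reach this height (z outside [4.5, 22.5]); Merging all regions: the 2 present regions are separate (no shared area or edge), so areas and boundary lengths simply add and each stays a separate island — 2 connected regions; (whole slice rotated 85° about Z — lengths, areas and connectivity unchanged). The result has 2 disconnected regions.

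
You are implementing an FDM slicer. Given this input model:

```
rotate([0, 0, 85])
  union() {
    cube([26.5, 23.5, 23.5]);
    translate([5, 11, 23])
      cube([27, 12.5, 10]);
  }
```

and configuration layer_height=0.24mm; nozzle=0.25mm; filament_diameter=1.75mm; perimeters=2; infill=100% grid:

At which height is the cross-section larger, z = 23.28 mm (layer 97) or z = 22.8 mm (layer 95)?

layer 97 (z = 23.28 mm)

Layer 97 (z = 23.28): the cube (footprint 26.5×23.5) is included at this height (area 622.75 mm²); the cube at (5, 11) (footprint 27×12.5) is included at this height (area 337.50 mm²); Combining (union): the regions partially overlap — summed areas 960.25 mm² minus the doubly-counted overlap 268.75 mm² gives 691.50 mm² — area = 691.50 mm²; (rotated 85° about Z; rotation is an isometry so areas/perimeters/island counts are preserved). So its area = 691.50 mm². Layer 95 (z = 22.8): the cube (footprint 26.5×23.5) is included at this height (area 622.75 mm²); the cube at (5, 11) does not reach this height (z outside [23, 33]); Taking the union: only the 26.5×23.5 cube is present, so the union is just that shape — area = 622.75 mm²; (whole slice rotated 85° about Z — lengths, areas and connectivity unchanged). So its area = 622.75 mm². Layer 97 is larger (691.50 vs 622.75 mm²).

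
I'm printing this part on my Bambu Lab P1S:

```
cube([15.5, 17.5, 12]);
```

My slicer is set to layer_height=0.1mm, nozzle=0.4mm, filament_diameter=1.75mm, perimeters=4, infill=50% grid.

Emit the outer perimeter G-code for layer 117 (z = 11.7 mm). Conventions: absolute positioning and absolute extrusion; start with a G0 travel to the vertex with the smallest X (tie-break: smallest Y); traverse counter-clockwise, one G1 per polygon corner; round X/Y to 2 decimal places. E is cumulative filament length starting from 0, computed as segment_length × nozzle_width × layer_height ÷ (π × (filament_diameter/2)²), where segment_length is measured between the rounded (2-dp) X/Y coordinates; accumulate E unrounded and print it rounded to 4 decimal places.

At z = 11.7 mm: the cube (footprint 15.5×17.5) is included at this height. The outline is a single polygon with 4 vertices. Extrusion per mm of travel: 0.4 × 0.1 / (π × 0.875²) = 0.016630. Accumulating E over each segment gives final E = 1.0976.

G0 X0.00 Y0.00 Z11.70
G1 X15.50 Y0.00 E0.2578
G1 X15.50 Y17.50 E0.5488
G1 X0.00 Y17.50 E0.8066
G1 X0.00 Y0.00 E1.0976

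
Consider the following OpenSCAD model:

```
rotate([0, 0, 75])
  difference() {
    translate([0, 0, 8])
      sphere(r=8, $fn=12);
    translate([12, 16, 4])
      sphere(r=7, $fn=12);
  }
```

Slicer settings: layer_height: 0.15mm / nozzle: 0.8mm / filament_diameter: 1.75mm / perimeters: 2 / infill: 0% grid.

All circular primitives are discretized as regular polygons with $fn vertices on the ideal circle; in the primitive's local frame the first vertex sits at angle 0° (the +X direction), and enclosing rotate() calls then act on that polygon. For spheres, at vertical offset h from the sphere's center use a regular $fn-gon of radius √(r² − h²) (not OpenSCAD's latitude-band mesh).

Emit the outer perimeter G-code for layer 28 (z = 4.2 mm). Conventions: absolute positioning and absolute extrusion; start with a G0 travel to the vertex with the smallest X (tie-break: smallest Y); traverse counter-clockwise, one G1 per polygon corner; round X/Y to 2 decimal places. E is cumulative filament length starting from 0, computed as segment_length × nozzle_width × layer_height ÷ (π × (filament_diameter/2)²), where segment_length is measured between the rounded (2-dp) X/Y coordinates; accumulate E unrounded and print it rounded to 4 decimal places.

G0 X-6.80 Y-1.82 Z4.20
G1 X-4.98 Y-4.98 E0.1819
G1 X-1.82 Y-6.80 E0.3639
G1 X1.82 Y-6.80 E0.5455
G1 X4.98 Y-4.98 E0.7274
G1 X6.80 Y-1.82 E0.9093
G1 X6.80 Y1.82 E1.0909
G1 X4.98 Y4.98 E1.2729
G1 X1.82 Y6.80 E1.4548
G1 X-1.82 Y6.80 E1.6364
G1 X-4.98 Y4.98 E1.8183
G1 X-6.80 Y1.82 E2.0003
G1 X-6.80 Y-1.82 E2.1819

At z = 4.2 mm: the sphere: section is a regular 12-gon, circumradius = √(r²−h²) = √(8²−3.8²) = 7.040; the r=7 sphere at (12, 16) contributes a regular 12-gon of circumradius √(7²−0.2²) = 6.997; Taking the first minus the rest: starting from the r=8 sphere, the r=7 sphere at (12, 16) misses the remaining region (no effect) — 1 connected region; (rotated 75° about Z; rotation is an isometry so areas/perimeters/island counts are preserved). The outline is a single polygon with 12 vertices. Extrusion per mm of travel: 0.8 × 0.15 / (π × 0.875²) = 0.049890. Accumulating E over each segment gives final E = 2.1819.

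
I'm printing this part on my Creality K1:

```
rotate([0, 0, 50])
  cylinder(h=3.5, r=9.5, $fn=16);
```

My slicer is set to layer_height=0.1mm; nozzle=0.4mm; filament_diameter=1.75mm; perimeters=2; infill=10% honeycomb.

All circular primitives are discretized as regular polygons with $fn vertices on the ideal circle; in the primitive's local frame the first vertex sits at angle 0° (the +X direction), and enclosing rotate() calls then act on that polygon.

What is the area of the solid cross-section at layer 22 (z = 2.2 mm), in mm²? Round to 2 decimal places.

At z = 2.2 mm: the cylinder: section is a regular 16-gon, circumradius r=9.5 (area = (16/2)·9.500²·sin(360°/16) = 276.30 mm²); (rotated 50° about Z; rotation is an isometry so areas/perimeters/island counts are preserved). Overall, the cross-section is a single solid region. Net area = 276.30 mm².

276.30 mm²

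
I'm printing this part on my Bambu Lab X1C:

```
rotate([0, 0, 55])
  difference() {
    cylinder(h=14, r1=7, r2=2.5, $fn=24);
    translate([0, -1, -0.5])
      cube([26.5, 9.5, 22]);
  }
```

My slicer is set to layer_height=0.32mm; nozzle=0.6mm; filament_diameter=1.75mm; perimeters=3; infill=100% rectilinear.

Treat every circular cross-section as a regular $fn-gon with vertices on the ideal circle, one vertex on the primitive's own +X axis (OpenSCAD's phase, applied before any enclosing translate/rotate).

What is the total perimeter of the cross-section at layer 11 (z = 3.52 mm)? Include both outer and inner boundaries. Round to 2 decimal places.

39.17 mm

At z = 3.52 mm: the cone: at t=0.251 of its height the radius interpolates to r₁+(r₂−r₁)t = 5.869, giving a regular 24-gon of that circumradius (perimeter = 2·24·5.869·sin(180°/24) = 36.77 mm); the 26.5×9.5 cube at (0, -1) contributes its full rectangle (perimeter 72.00 mm); Taking the first minus the rest: starting from the cone, the 26.5×9.5 cube at (0, -1) partially overlaps it — only the 32.54 mm² overlap (of its 251.75 mm²) is removed, clipping the outline — boundary = 39.17 mm; (whole slice rotated 55° about Z — lengths, areas and connectivity unchanged). Overall, the cross-section is a single solid region. Total boundary length (outer) = 39.17 mm.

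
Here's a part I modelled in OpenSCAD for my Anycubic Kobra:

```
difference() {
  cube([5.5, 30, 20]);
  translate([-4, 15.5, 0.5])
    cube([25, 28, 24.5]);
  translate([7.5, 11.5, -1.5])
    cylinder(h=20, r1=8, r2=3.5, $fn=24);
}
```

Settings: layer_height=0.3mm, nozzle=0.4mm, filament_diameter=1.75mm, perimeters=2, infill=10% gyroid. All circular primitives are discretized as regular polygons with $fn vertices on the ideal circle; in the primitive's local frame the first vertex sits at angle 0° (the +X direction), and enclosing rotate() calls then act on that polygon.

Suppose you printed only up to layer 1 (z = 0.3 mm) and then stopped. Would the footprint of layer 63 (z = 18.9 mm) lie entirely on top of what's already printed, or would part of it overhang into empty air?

Compare the two slices. At z = 0.3: the 5.5×30 cube contributes its full rectangle (area 165.00 mm²); the cube at (-4, 15.5) is absent (z outside [0.5, 25]); the cone at (7.5, 11.5): at t=0.090 of its height the radius interpolates to r₁+(r₂−r₁)t = 7.595, giving a regular 24-gon of that circumradius (area = (24/2)·7.595²·sin(360°/24) = 179.16 mm²); Subtracting the remaining from the first: starting from the 5.5×30 cube (165.00 mm²), the cone at (7.5, 11.5) partially overlaps it — only the 59.66 mm² overlap (of its 179.16 mm²) is removed, clipping the outline — area = 105.34 mm². At z = 18.9: the 5.5×30 cube contributes its full rectangle (area 165.00 mm²); the 25×28 cube at (-4, 15.5) contributes its full rectangle (area 700.00 mm²); the cone at (7.5, 11.5) is not intersected at this z (z outside [-1.5, 18.5]); After the difference (first − rest): starting from the 5.5×30 cube (165.00 mm²), the 25×28 cube at (-4, 15.5) partially overlaps it — only the 79.75 mm² overlap (of its 700.00 mm²) is removed, clipping the outline — area = 85.25 mm². Checking containment: at z = 18.9 the cross-section extends beyond the z = 0.3 cross-section by about 50.53 mm².

part overhangs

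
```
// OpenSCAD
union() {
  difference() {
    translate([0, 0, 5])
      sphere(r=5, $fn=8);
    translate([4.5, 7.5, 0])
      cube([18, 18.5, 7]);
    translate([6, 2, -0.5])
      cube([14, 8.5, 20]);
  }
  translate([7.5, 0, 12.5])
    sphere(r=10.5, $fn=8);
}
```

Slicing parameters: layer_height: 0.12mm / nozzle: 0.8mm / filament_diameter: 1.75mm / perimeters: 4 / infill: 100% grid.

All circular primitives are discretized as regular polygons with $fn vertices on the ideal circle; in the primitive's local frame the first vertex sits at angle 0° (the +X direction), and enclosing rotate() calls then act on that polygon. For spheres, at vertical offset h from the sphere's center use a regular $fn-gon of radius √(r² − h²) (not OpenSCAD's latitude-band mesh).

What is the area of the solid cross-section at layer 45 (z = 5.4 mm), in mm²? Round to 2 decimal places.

At z = 5.4 mm: the r=5 sphere contributes a regular 8-gon of circumradius √(5²−0.4²) = 4.984 (area = (8/2)·4.984²·sin(360°/8) = 70.26 mm²); the cube at (4.5, 7.5) is present — its section is the full 18×18.5 rectangle (area 333.00 mm²); the cube at (6, 2) is present — its section is the full 14×8.5 rectangle (area 119.00 mm²); Subtracting the remaining from the first: starting from the r=5 sphere (70.26 mm²), the 18×18.5 cube at (4.5, 7.5) misses the remaining region (no effect); the 14×8.5 cube at (6, 2) misses the remaining region (no effect) — area = 70.26 mm²; the r=10.5 sphere at (7.5, 0) contributes a regular 8-gon of circumradius √(10.5²−7.1²) = 7.736 (area = (8/2)·7.736²·sin(360°/8) = 169.25 mm²); Merging all regions: the regions partially overlap — summed areas 239.51 mm² minus the doubly-counted overlap 28.37 mm² gives 211.14 mm² — area = 211.14 mm². Overall, the cross-section is a single solid region. Net area = 211.14 mm².

211.14 mm²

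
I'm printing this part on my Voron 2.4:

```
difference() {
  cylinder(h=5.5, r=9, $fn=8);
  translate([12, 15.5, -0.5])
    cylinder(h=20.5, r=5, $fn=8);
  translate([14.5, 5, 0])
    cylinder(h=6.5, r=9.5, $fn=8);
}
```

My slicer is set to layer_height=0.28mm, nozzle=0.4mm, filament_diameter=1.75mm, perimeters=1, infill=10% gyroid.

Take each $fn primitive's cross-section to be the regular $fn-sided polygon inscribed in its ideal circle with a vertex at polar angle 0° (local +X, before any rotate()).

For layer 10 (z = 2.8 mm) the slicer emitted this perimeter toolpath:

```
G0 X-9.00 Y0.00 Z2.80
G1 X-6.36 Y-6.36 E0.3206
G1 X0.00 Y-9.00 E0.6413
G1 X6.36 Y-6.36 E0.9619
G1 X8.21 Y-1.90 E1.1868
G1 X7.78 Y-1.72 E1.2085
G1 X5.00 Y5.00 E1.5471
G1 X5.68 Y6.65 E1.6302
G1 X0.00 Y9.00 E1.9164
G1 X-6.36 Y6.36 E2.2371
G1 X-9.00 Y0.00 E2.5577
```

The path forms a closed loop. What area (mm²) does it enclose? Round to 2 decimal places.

Apply the shoelace formula to the sequence of (X, Y) vertices; enclosed area = 215.23 mm².

215.23 mm²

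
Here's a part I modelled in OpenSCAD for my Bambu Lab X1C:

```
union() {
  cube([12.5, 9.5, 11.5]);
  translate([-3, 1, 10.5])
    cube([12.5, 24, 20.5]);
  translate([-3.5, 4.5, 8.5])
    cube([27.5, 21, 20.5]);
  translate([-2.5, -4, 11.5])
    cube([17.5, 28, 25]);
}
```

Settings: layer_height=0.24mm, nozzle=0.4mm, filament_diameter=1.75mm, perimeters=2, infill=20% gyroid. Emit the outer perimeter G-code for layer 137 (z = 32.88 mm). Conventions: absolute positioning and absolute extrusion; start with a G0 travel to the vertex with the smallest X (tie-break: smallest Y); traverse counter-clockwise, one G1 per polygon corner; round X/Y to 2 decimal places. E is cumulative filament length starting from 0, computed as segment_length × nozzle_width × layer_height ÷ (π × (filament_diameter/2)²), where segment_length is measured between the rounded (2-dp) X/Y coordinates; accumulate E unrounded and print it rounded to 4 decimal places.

At z = 32.88 mm: the cube does not reach this height (z outside [0, 11.5]); the cube at (-3, 1) is not intersected at this z (z outside [10.5, 31]); the cube at (-3.5, 4.5) does not reach this height (z outside [8.5, 29]); the 17.5×28 cube at (-2.5, -4) contributes its full rectangle; Combining (union): only the 17.5×28 cube at (-2.5, -4) is present, so the union is just that shape — 1 connected region. The outline is a single polygon with 4 vertices. Extrusion per mm of travel: 0.4 × 0.24 / (π × 0.875²) = 0.039912. Accumulating E over each segment gives final E = 3.6320.

G0 X-2.50 Y-4.00 Z32.88
G1 X15.00 Y-4.00 E0.6985
G1 X15.00 Y24.00 E1.8160
G1 X-2.50 Y24.00 E2.5145
G1 X-2.50 Y-4.00 E3.6320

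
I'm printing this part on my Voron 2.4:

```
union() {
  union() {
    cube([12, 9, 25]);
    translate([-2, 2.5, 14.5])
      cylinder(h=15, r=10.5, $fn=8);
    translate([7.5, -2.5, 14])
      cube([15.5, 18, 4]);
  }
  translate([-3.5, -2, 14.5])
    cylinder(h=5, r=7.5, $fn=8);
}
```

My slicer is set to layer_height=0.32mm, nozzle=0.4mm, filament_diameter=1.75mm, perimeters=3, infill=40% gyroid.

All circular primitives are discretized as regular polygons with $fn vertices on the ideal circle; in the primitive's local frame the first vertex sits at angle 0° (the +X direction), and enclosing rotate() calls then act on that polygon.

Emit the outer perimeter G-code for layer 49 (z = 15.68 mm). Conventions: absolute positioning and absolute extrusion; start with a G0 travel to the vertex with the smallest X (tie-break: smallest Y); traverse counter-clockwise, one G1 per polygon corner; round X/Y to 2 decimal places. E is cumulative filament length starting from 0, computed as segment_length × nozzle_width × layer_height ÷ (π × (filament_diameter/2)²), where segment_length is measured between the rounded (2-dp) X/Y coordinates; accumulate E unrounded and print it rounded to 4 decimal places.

G0 X-12.50 Y2.50 Z15.68
G1 X-10.82 Y-1.56 E0.2338
G1 X-11.00 Y-2.00 E0.2591
G1 X-8.80 Y-7.30 E0.5645
G1 X-3.50 Y-9.50 E0.8699
G1 X1.80 Y-7.30 E1.1753
G1 X2.24 Y-6.24 E1.2363
G1 X5.42 Y-4.92 E1.4196
G1 X7.46 Y0.00 E1.7030
G1 X7.50 Y0.00 E1.7051
G1 X7.50 Y-2.50 E1.8382
G1 X23.00 Y-2.50 E2.6630
G1 X23.00 Y15.50 E3.6209
G1 X7.50 Y15.50 E4.4458
G1 X7.50 Y9.00 E4.7917
G1 X5.81 Y9.00 E4.8816
G1 X5.42 Y9.92 E4.9348
G1 X-2.00 Y13.00 E5.3623
G1 X-9.42 Y9.92 E5.7898
G1 X-12.50 Y2.50 E6.2174

At z = 15.68 mm: the cube is present — its section is the full 12×9 rectangle; the r=10.5 cylinder at (-2, 2.5) contributes a regular 8-gon of circumradius 10.5; the cube at (7.5, -2.5) is present — its section is the full 15.5×18 rectangle; Combining (union): the regions partially overlap (shared area 106.96 mm²), so overlapping operands fuse into one piece — 1 connected region; the r=7.5 cylinder at (-3.5, -2) contributes a regular 8-gon of circumradius 7.5; Combining (union): the regions partially overlap (shared area 139.83 mm²), so overlapping operands fuse into one piece — 1 connected region. The outline is a single polygon with 19 vertices. Extrusion per mm of travel: 0.4 × 0.32 / (π × 0.875²) = 0.053216. Accumulating E over each segment gives final E = 6.2174.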